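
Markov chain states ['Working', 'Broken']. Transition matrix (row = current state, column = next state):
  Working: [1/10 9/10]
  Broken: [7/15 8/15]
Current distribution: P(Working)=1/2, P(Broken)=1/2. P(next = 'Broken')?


P(next=Broken) = Σᵢ P(now=i)×P(i→Broken)
= 1/2×9/10 + 1/2×8/15
= 9/20 + 4/15 = 43/60

P = 43/60 ≈ 0.7167


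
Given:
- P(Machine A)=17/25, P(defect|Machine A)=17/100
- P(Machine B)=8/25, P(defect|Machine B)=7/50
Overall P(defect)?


P(B) = Σ P(B|Aᵢ)×P(Aᵢ)
  17/100×17/25 = 289/2500
  7/50×8/25 = 28/625
Sum = 401/2500

P(defect) = 401/2500 ≈ 16.04%


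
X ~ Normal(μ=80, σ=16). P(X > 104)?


z = (104-80)/16 = 1.5
P(X > 104) = 1 - P(Z ≤ 1.5) = 1 - 0.9332 = 0.0668

P(X > 104) ≈ 0.0668


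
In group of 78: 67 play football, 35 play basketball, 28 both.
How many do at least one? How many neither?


|A∪B| = 67+35-28 = 74
Neither = 78-74 = 4

At least one: 74; Neither: 4


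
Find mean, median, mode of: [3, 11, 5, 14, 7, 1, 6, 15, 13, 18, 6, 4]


Sorted: [1, 3, 4, 5, 6, 6, 7, 11, 13, 14, 15, 18]
Mean = 103/12
Median = 13/2
Freq: {3: 1, 11: 1, 5: 1, 14: 1, 7: 1, 1: 1, 6: 2, 15: 1, 13: 1, 18: 1, 4: 1}
Mode: [6]

Mean=103/12, Median=13/2, Mode=6


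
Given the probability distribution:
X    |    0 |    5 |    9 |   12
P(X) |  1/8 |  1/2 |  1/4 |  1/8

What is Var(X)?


E[X] = 25/4
E[X²] = 203/4
Var(X) = E[X²] - (E[X])² = 203/4 - 625/16 = 187/16

Var(X) = 187/16 ≈ 11.6875


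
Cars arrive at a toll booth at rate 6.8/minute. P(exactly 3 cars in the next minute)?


Poisson(λ=6.8): P(X=3) = e^(-λ)×λ^k/k!
= e^(-6.8) × 6.8^3 / 3!
≈ 0.001113775148 × 314.432 / 6 ≈ 0.058368

P(X=3) ≈ 0.058368 ≈ 5.84%


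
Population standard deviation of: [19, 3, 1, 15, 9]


Mean = 47/5
  (19-47/5)²=2304/25
  (3-47/5)²=1024/25
  (1-47/5)²=1764/25
  (15-47/5)²=784/25
  (9-47/5)²=4/25
Σ(x-μ)² = 1176/5
σ² = (1176/5)/5 = 1176/25

σ = √(1176/25) ≈ 6.8586


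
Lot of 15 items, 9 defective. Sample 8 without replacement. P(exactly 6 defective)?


Hypergeometric: C(9,6)×C(6,2)/C(15,8)
= 84×15/6435 = 28/143

P(X=6) = 28/143 ≈ 19.58%


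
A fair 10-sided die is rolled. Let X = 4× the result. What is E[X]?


E[die] = (1+10)/2 = 11/2
E[X] = 4 × 11/2 = 22

E[X] = 22


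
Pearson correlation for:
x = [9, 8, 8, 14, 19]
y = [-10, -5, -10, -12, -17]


n=5, Σx=58, Σy=-54, Σxy=-701, Σx²=766, Σy²=658
r = (5×(-701) - 58×(-54))/√((5×766 - 58²)(5×658 - (-54)²))
= -373/√(466×374) = -373/√174284 ≈ -373/417.4734 ≈ -0.8935

r ≈ -0.8935


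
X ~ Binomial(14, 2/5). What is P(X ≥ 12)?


P(X ≥ 12) = Σ P(X=i) for i=12..14
P(X=12) = 3354624/6103515625
P(X=13) = 344064/6103515625
P(X=14) = 16384/6103515625
Sum = 3715072/6103515625

P(X ≥ 12) = 3715072/6103515625 ≈ 0.06%


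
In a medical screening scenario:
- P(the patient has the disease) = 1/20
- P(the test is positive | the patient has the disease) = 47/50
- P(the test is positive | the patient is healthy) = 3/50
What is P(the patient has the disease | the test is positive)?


Using Bayes' theorem:
P(A|B) = P(B|A)·P(A) / P(B)

P(the test is positive) = 47/50 × 1/20 + 3/50 × 19/20
= 47/1000 + 57/1000 = 13/125

P(the patient has the disease|the test is positive) = (47/1000) / (13/125) = 47/104

P(the patient has the disease|the test is positive) = 47/104 ≈ 45.19%


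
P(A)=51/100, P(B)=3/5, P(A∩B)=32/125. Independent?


P(A)×P(B) = 153/500
P(A∩B) = 32/125
Not equal → NOT independent

No, not independent


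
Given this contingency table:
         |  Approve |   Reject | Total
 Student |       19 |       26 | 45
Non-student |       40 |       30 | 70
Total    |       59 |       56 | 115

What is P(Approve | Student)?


P(Approve | Student) = 19/(19+26) = 19/45

P(Approve|Student) = 19/45 ≈ 42.22%


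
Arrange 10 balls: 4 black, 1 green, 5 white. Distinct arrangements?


10!/(4!×1!×5!) = 1260

1260


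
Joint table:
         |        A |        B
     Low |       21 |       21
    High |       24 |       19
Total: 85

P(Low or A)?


P(Low∨A) = P(Low) + P(A) - P(Low∧A)
= (42 + 45 - 21)/85 = 66/85

P = 66/85 ≈ 77.65%


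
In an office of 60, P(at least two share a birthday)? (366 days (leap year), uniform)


P(all different) = Π(366-i)/366 for i=0..59
= 0.005966
P(match) = 1 - 0.005966 = 0.994034

P ≈ 0.9940 ≈ 99.40%


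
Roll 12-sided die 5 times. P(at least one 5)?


P(no 5)^5 = (11/12)^5 = 161051/248832
P(≥1) = 1 - 161051/248832 = 87781/248832

P = 87781/248832 ≈ 35.28%


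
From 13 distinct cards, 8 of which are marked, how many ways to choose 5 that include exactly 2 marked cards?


Choose 2 of the 8 marked cards and 3 of the other 5 cards:
C(8,2)×C(5,3) = 28×10 = 280

280


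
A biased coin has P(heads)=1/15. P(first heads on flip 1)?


Geometric: P(X=1) = (1-p)^(k-1)×p = (14/15)^0×1/15 = 1/15

P(X=1) = 1/15 ≈ 6.67%


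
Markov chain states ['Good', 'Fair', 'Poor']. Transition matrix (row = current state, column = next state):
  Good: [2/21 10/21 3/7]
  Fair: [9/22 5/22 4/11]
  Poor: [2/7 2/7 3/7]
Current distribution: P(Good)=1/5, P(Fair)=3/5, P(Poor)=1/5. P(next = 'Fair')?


P(next=Fair) = Σᵢ P(now=i)×P(i→Fair)
= 1/5×10/21 + 3/5×5/22 + 1/5×2/7
= 2/21 + 3/22 + 2/35 = 667/2310

P = 667/2310 ≈ 0.2887


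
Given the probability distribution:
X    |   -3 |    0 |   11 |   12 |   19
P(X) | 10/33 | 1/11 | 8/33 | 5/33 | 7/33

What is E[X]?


E[X] = Σ x·P(X=x)
= (-3)×(10/33) + (0)×(1/11) + (11)×(8/33) + (12)×(5/33) + (19)×(7/33)
= 251/33

E[X] = 251/33


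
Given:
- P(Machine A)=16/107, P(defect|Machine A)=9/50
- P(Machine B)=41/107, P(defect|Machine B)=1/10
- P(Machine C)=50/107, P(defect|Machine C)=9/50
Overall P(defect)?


P(B) = Σ P(B|Aᵢ)×P(Aᵢ)
  9/50×16/107 = 72/2675
  1/10×41/107 = 41/1070
  9/50×50/107 = 9/107
Sum = 799/5350

P(defect) = 799/5350 ≈ 14.93%


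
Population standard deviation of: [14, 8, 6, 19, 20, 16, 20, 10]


Mean = 113/8
  (14-113/8)²=1/64
  (8-113/8)²=2401/64
  (6-113/8)²=4225/64
  (19-113/8)²=1521/64
  (20-113/8)²=2209/64
  (16-113/8)²=225/64
  (20-113/8)²=2209/64
  (10-113/8)²=1089/64
Σ(x-μ)² = 1735/8
σ² = (1735/8)/8 = 1735/64

σ = √(1735/64) ≈ 5.2067


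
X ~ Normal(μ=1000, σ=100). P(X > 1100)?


z = (1100-1000)/100 = 1.0
P(X > 1100) = 1 - P(Z ≤ 1.0) = 1 - 0.8413 = 0.1587

P(X > 1100) ≈ 0.1587


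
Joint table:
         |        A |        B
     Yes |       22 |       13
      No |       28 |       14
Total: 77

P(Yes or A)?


P(Yes∨A) = P(Yes) + P(A) - P(Yes∧A)
= (35 + 50 - 22)/77 = 63/77 = 9/11

P = 9/11 ≈ 81.82%


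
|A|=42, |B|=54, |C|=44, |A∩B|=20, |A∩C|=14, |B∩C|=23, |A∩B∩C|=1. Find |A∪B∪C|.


|A∪B∪C| = 42+54+44-20-14-23+1 = 84

|A∪B∪C| = 84


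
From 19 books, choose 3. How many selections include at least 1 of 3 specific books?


Complement: C(19,3) - C(16,3) = 969 - 560 = 409

409


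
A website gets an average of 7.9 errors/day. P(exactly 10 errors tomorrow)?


Poisson(λ=7.9): P(X=10) = e^(-λ)×λ^k/k!
= e^(-7.9) × 7.9^10 / 10!
≈ 0.0003707435405 × 946827608.263 / 3628800 ≈ 0.096735

P(X=10) ≈ 0.096735 ≈ 9.67%


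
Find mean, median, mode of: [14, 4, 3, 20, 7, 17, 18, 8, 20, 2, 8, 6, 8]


Sorted: [2, 3, 4, 6, 7, 8, 8, 8, 14, 17, 18, 20, 20]
Mean = 135/13
Median = 8
Freq: {14: 1, 4: 1, 3: 1, 20: 2, 7: 1, 17: 1, 18: 1, 8: 3, 2: 1, 6: 1}
Mode: [8]

Mean=135/13, Median=8, Mode=8


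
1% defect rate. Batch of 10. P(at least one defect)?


P(all good) = (99/100)^10 = 90438207500880449001/100000000000000000000
P(≥1 defect) = 9561792499119550999/100000000000000000000

P = 9561792499119550999/100000000000000000000 ≈ 9.56%


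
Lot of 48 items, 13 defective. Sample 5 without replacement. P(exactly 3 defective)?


Hypergeometric: C(13,3)×C(35,2)/C(48,5)
= 286×595/1712304 = 7735/77832

P(X=3) = 7735/77832 ≈ 9.94%


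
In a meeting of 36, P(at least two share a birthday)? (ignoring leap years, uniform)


P(all different) = Π(365-i)/365 for i=0..35
= 0.167818
P(match) = 1 - 0.167818 = 0.832182

P ≈ 0.8322 ≈ 83.22%


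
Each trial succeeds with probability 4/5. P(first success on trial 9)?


Geometric: P(X=9) = (1-p)^(k-1)×p = (1/5)^8×4/5 = 4/1953125

P(X=9) = 4/1953125 ≈ 0.00%


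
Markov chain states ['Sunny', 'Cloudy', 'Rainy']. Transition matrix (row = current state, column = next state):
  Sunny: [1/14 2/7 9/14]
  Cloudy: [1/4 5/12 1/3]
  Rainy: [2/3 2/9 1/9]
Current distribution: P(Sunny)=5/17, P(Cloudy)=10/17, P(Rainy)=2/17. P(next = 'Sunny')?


P(next=Sunny) = Σᵢ P(now=i)×P(i→Sunny)
= 5/17×1/14 + 10/17×1/4 + 2/17×2/3
= 5/238 + 5/34 + 4/51 = 88/357

P = 88/357 ≈ 0.2465


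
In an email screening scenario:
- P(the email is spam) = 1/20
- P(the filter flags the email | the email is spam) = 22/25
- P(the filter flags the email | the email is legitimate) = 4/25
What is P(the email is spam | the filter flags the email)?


Using Bayes' theorem:
P(A|B) = P(B|A)·P(A) / P(B)

P(the filter flags the email) = 22/25 × 1/20 + 4/25 × 19/20
= 11/250 + 19/125 = 49/250

P(the email is spam|the filter flags the email) = (11/250) / (49/250) = 11/49

P(the email is spam|the filter flags the email) = 11/49 ≈ 22.45%


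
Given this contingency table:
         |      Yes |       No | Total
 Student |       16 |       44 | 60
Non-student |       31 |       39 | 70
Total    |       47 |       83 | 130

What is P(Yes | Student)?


P(Yes | Student) = 16/(16+44) = 16/60 = 4/15

P(Yes|Student) = 4/15 ≈ 26.67%


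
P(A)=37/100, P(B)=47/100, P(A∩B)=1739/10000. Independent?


P(A)×P(B) = 1739/10000
P(A∩B) = 1739/10000
Equal ✓ → Independent

Yes, independent


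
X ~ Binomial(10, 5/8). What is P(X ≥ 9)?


P(X ≥ 9) = Σ P(X=i) for i=9..10
P(X=9) = 29296875/536870912
P(X=10) = 9765625/1073741824
Sum = 68359375/1073741824

P(X ≥ 9) = 68359375/1073741824 ≈ 6.37%


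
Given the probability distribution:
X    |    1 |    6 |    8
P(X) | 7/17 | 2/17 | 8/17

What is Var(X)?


E[X] = 83/17
E[X²] = 591/17
Var(X) = E[X²] - (E[X])² = 591/17 - 6889/289 = 3158/289

Var(X) = 3158/289 ≈ 10.9273


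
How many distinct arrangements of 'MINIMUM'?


Letters: 7, freq: {'M': 3, 'I': 2, 'N': 1, 'U': 1}
7!/(3!×2!×1!×1!) = 5040/12 = 420

420


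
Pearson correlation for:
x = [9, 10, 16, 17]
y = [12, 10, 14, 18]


n=4, Σx=52, Σy=54, Σxy=738, Σx²=726, Σy²=764
r = (4×738 - 52×54)/√((4×726 - 52²)(4×764 - 54²))
= 144/√(200×140) = 144/√28000 ≈ 144/167.3320 ≈ 0.8606

r ≈ 0.8606


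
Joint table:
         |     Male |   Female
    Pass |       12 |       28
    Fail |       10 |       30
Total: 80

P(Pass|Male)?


P(Pass|Male) = 12/(12+10) = 12/22 = 6/11

P = 6/11 ≈ 54.55%


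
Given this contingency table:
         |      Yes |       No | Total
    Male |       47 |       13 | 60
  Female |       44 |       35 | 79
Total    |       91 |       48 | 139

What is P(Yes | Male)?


P(Yes | Male) = 47/(47+13) = 47/60

P(Yes|Male) = 47/60 ≈ 78.33%


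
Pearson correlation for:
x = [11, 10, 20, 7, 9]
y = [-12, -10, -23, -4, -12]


n=5, Σx=57, Σy=-61, Σxy=-828, Σx²=751, Σy²=933
r = (5×(-828) - 57×(-61))/√((5×751 - 57²)(5×933 - (-61)²))
= -663/√(506×944) = -663/√477664 ≈ -663/691.1324 ≈ -0.9593

r ≈ -0.9593


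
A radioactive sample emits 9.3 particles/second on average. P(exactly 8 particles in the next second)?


Poisson(λ=9.3): P(X=8) = e^(-λ)×λ^k/k!
= e^(-9.3) × 9.3^8 / 8!
≈ 9.142423148e-05 × 55958180.9665 / 40320 ≈ 0.126883

P(X=8) ≈ 0.126883 ≈ 12.69%


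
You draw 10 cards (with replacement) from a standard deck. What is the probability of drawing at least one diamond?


P(not a diamond) = 39/52 = 3/4
P(none in 10 draws) = (3/4)^10 = 59049/1048576
P(≥1 diamond) = 1 - 59049/1048576 = 989527/1048576

P = 989527/1048576 ≈ 94.37%


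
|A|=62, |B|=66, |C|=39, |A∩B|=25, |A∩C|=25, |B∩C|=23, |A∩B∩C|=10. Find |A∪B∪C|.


|A∪B∪C| = 62+66+39-25-25-23+10 = 104

|A∪B∪C| = 104


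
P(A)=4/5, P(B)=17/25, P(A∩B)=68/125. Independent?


P(A)×P(B) = 68/125
P(A∩B) = 68/125
Equal ✓ → Independent

Yes, independent


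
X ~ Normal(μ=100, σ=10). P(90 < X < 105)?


z₁=(90-100)/10=-1.0, z₂=(105-100)/10=0.5
P = Φ(0.5) - Φ(-1.0) = 0.691462 - 0.158655 = 0.532807 ≈ 0.5328

P(90 < X < 105) ≈ 0.5328


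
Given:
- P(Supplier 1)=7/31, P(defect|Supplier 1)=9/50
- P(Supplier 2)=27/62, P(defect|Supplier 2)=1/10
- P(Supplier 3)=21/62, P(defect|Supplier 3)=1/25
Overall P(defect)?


P(B) = Σ P(B|Aᵢ)×P(Aᵢ)
  9/50×7/31 = 63/1550
  1/10×27/62 = 27/620
  1/25×21/62 = 21/1550
Sum = 303/3100

P(defect) = 303/3100 ≈ 9.77%


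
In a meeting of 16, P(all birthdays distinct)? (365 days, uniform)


P(all different) = Π(365-i)/365 for i=0..15
= (365/365)×(364/365)×...×(350/365)
= 0.716396

P ≈ 0.7164 ≈ 71.64%


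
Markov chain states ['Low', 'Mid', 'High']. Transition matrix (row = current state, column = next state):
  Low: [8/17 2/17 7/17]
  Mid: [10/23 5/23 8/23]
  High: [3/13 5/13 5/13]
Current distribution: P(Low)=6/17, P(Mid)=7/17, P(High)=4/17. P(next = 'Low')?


P(next=Low) = Σᵢ P(now=i)×P(i→Low)
= 6/17×8/17 + 7/17×10/23 + 4/17×3/13
= 48/289 + 70/391 + 12/221 = 34514/86411

P = 34514/86411 ≈ 0.3994


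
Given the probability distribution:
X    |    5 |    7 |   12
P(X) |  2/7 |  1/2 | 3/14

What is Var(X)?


E[X] = 15/2
E[X²] = 125/2
Var(X) = E[X²] - (E[X])² = 125/2 - 225/4 = 25/4

Var(X) = 25/4 ≈ 6.2500


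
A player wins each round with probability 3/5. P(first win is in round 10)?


Geometric: P(X=10) = (1-p)^(k-1)×p = (2/5)^9×3/5 = 1536/9765625

P(X=10) = 1536/9765625 ≈ 0.02%


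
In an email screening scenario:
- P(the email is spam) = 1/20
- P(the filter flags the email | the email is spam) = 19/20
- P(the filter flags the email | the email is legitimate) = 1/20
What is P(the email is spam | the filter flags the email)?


Using Bayes' theorem:
P(A|B) = P(B|A)·P(A) / P(B)

P(the filter flags the email) = 19/20 × 1/20 + 1/20 × 19/20
= 19/400 + 19/400 = 19/200

P(the email is spam|the filter flags the email) = (19/400) / (19/200) = 1/2

P(the email is spam|the filter flags the email) = 1/2 ≈ 50.00%


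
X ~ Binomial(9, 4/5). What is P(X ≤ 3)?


P(X ≤ 3) = Σ P(X=i) for i=0..3
P(X=0) = 1/1953125
P(X=1) = 36/1953125
P(X=2) = 576/1953125
P(X=3) = 5376/1953125
Sum = 5989/1953125

P(X ≤ 3) = 5989/1953125 ≈ 0.31%


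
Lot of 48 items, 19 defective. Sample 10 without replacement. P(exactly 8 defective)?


Hypergeometric: C(19,8)×C(29,2)/C(48,10)
= 75582×406/6540715896 = 196707/41927666

P(X=8) = 196707/41927666 ≈ 0.47%


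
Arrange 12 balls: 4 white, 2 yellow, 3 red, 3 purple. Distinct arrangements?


12!/(4!×2!×3!×3!) = 277200

277200


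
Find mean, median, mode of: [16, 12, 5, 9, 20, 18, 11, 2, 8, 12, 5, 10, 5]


Sorted: [2, 5, 5, 5, 8, 9, 10, 11, 12, 12, 16, 18, 20]
Mean = 133/13
Median = 10
Freq: {16: 1, 12: 2, 5: 3, 9: 1, 20: 1, 18: 1, 11: 1, 2: 1, 8: 1, 10: 1}
Mode: [5]

Mean=133/13, Median=10, Mode=5


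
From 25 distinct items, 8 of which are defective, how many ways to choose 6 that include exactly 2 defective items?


Choose 2 of the 8 defective items and 4 of the other 17 items:
C(8,2)×C(17,4) = 28×2380 = 66640

66640


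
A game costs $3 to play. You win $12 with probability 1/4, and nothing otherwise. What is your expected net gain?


E[gain] = (12-3)×1/4 + (-3)×3/4
= 9/4 - 9/4 = 0

Expected net gain = $0 ≈ $0.00


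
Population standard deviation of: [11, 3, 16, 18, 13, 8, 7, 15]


Mean = 91/8
  (11-91/8)²=9/64
  (3-91/8)²=4489/64
  (16-91/8)²=1369/64
  (18-91/8)²=2809/64
  (13-91/8)²=169/64
  (8-91/8)²=729/64
  (7-91/8)²=1225/64
  (15-91/8)²=841/64
Σ(x-μ)² = 1455/8
σ² = (1455/8)/8 = 1455/64

σ = √(1455/64) ≈ 4.7681


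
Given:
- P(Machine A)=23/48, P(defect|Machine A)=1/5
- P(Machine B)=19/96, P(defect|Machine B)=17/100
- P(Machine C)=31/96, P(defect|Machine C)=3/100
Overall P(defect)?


P(B) = Σ P(B|Aᵢ)×P(Aᵢ)
  1/5×23/48 = 23/240
  17/100×19/96 = 323/9600
  3/100×31/96 = 31/3200
Sum = 167/1200

P(defect) = 167/1200 ≈ 13.92%


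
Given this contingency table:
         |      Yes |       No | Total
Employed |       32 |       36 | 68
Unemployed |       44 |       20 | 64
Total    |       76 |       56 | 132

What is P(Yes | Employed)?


P(Yes | Employed) = 32/(32+36) = 32/68 = 8/17

P(Yes|Employed) = 8/17 ≈ 47.06%


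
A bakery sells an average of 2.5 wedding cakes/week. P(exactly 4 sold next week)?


Poisson(λ=2.5): P(X=4) = e^(-λ)×λ^k/k!
= e^(-2.5) × 2.5^4 / 4!
≈ 0.08208499862 × 39.0625 / 24 ≈ 0.133602

P(X=4) ≈ 0.133602 ≈ 13.36%


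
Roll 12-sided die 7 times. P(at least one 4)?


P(no 4)^7 = (11/12)^7 = 19487171/35831808
P(≥1) = 1 - 19487171/35831808 = 16344637/35831808

P = 16344637/35831808 ≈ 45.61%


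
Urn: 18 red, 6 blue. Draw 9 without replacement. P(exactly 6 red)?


Hypergeometric: C(18,6)×C(6,3)/C(24,9)
= 18564×20/1307504 = 1365/4807

P(X=6) = 1365/4807 ≈ 28.40%


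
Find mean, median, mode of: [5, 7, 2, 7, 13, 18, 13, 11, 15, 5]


Sorted: [2, 5, 5, 7, 7, 11, 13, 13, 15, 18]
Mean = 96/10 = 48/5
Median = 9
Freq: {5: 2, 7: 2, 2: 1, 13: 2, 18: 1, 11: 1, 15: 1}
Mode: [5, 7, 13]

Mean=48/5, Median=9, Mode=[5, 7, 13]


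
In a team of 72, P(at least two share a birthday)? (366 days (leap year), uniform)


P(all different) = Π(366-i)/366 for i=0..71
= 0.000559
P(match) = 1 - 0.000559 = 0.999441

P ≈ 0.9994 ≈ 99.94%


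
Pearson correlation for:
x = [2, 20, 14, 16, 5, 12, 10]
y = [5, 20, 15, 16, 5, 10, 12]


n=7, Σx=79, Σy=83, Σxy=1141, Σx²=1125, Σy²=1175
r = (7×1141 - 79×83)/√((7×1125 - 79²)(7×1175 - 83²))
= 1430/√(1634×1336) = 1430/√2183024 ≈ 1430/1477.5060 ≈ 0.9678

r ≈ 0.9678


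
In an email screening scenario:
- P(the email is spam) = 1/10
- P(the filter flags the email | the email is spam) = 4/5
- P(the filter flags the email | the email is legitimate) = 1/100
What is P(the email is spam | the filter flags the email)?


Using Bayes' theorem:
P(A|B) = P(B|A)·P(A) / P(B)

P(the filter flags the email) = 4/5 × 1/10 + 1/100 × 9/10
= 2/25 + 9/1000 = 89/1000

P(the email is spam|the filter flags the email) = (2/25) / (89/1000) = 80/89

P(the email is spam|the filter flags the email) = 80/89 ≈ 89.89%


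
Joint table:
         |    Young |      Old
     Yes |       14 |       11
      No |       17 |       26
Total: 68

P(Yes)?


P(Yes) = (14+11)/68 = 25/68

P(Yes) = 25/68 ≈ 36.76%


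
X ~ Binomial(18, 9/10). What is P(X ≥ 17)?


P(X ≥ 17) = Σ P(X=i) for i=17..18
P(X=17) = 150094635296999121/500000000000000000
P(X=18) = 150094635296999121/1000000000000000000
Sum = 450283905890997363/1000000000000000000

P(X ≥ 17) = 450283905890997363/1000000000000000000 ≈ 45.03%


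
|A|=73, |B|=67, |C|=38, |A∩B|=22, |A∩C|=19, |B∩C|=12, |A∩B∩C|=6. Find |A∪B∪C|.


|A∪B∪C| = 73+67+38-22-19-12+6 = 131

|A∪B∪C| = 131


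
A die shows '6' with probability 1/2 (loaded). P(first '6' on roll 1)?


Geometric: P(X=1) = (1-p)^(k-1)×p = (1/2)^0×1/2 = 1/2

P(X=1) = 1/2 ≈ 50.00%


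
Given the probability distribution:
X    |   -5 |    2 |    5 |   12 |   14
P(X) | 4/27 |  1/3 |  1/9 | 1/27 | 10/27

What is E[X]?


E[X] = Σ x·P(X=x)
= (-5)×(4/27) + (2)×(1/3) + (5)×(1/9) + (12)×(1/27) + (14)×(10/27)
= 55/9

E[X] = 55/9


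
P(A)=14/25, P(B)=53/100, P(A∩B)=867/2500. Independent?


P(A)×P(B) = 371/1250
P(A∩B) = 867/2500
Not equal → NOT independent

No, not independent


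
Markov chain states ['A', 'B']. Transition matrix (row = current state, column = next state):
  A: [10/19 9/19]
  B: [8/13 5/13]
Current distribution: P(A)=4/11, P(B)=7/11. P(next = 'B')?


P(next=B) = Σᵢ P(now=i)×P(i→B)
= 4/11×9/19 + 7/11×5/13
= 36/209 + 35/143 = 103/247

P = 103/247 ≈ 0.4170


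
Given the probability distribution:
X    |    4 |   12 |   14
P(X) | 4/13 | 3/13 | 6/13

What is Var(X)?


E[X] = 136/13
E[X²] = 1672/13
Var(X) = E[X²] - (E[X])² = 1672/13 - 18496/169 = 3240/169

Var(X) = 3240/169 ≈ 19.1716


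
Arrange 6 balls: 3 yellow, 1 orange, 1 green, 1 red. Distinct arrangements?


6!/(3!×1!×1!×1!) = 120

120


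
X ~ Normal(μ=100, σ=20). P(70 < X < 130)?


z₁=(70-100)/20=-1.5, z₂=(130-100)/20=1.5
P = Φ(1.5) - Φ(-1.5) = 0.933193 - 0.066807 = 0.866386 ≈ 0.8664

P(70 < X < 130) ≈ 0.8664


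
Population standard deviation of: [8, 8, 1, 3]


Mean = 20/4 = 5
  (8-5)²=9
  (8-5)²=9
  (1-5)²=16
  (3-5)²=4
Σ(x-μ)² = 38
σ² = 38/4 = 19/2

σ = √(19/2) ≈ 3.0822


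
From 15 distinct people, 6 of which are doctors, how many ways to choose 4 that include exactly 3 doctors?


Choose 3 of the 6 doctors and 1 of the other 9 people:
C(6,3)×C(9,1) = 20×9 = 180

180


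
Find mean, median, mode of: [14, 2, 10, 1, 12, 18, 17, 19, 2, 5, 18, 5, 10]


Sorted: [1, 2, 2, 5, 5, 10, 10, 12, 14, 17, 18, 18, 19]
Mean = 133/13
Median = 10
Freq: {14: 1, 2: 2, 10: 2, 1: 1, 12: 1, 18: 2, 17: 1, 19: 1, 5: 2}
Mode: [2, 5, 10, 18]

Mean=133/13, Median=10, Mode=[2, 5, 10, 18]


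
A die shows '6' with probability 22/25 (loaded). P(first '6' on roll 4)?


Geometric: P(X=4) = (1-p)^(k-1)×p = (3/25)^3×22/25 = 594/390625

P(X=4) = 594/390625 ≈ 0.15%


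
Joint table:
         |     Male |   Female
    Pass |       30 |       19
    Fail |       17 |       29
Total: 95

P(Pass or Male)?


P(Pass∨Male) = P(Pass) + P(Male) - P(Pass∧Male)
= (49 + 47 - 30)/95 = 66/95

P = 66/95 ≈ 69.47%


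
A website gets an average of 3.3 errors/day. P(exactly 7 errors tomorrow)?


Poisson(λ=3.3): P(X=7) = e^(-λ)×λ^k/k!
= e^(-3.3) × 3.3^7 / 7!
≈ 0.0368831674 × 4261.8442977 / 5040 ≈ 0.031189

P(X=7) ≈ 0.031189 ≈ 3.12%


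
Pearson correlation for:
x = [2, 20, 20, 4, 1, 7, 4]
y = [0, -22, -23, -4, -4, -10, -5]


n=7, Σx=58, Σy=-68, Σxy=-1010, Σx²=886, Σy²=1170
r = (7×(-1010) - 58×(-68))/√((7×886 - 58²)(7×1170 - (-68)²))
= -3126/√(2838×3566) = -3126/√10120308 ≈ -3126/3181.2432 ≈ -0.9826

r ≈ -0.9826


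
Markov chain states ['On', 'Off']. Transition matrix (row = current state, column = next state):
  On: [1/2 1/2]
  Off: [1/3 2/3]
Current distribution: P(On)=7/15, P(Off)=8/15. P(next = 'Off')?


P(next=Off) = Σᵢ P(now=i)×P(i→Off)
= 7/15×1/2 + 8/15×2/3
= 7/30 + 16/45 = 53/90

P = 53/90 ≈ 0.5889


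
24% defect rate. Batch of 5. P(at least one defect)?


P(all good) = (19/25)^5 = 2476099/9765625
P(≥1 defect) = 7289526/9765625

P = 7289526/9765625 ≈ 74.64%


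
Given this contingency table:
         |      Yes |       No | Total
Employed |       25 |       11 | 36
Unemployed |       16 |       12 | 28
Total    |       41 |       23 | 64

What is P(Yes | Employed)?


P(Yes | Employed) = 25/(25+11) = 25/36

P(Yes|Employed) = 25/36 ≈ 69.44%


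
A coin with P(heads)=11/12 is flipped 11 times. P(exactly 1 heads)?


Binomial: P(X=1) = C(11,1)×p^1×(1-p)^10
= 11 × 11/12 × 1/61917364224 = 121/743008370688

P(X=1) = 121/743008370688 ≈ 0.00%


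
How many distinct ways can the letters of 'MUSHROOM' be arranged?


Letters: 8, freq: {'M': 2, 'U': 1, 'S': 1, 'H': 1, 'R': 1, 'O': 2}
8!/(2!×1!×1!×1!×1!×2!) = 40320/4 = 10080

10080


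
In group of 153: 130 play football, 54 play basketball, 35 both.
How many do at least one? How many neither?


|A∪B| = 130+54-35 = 149
Neither = 153-149 = 4

At least one: 149; Neither: 4


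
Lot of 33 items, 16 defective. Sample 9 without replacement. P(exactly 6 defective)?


Hypergeometric: C(16,6)×C(17,3)/C(33,9)
= 8008×680/38567100 = 1904/13485

P(X=6) = 1904/13485 ≈ 14.12%


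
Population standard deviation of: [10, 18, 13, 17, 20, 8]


Mean = 86/6 = 43/3
  (10-43/3)²=169/9
  (18-43/3)²=121/9
  (13-43/3)²=16/9
  (17-43/3)²=64/9
  (20-43/3)²=289/9
  (8-43/3)²=361/9
Σ(x-μ)² = 340/3
σ² = (340/3)/6 = 170/9

σ = √(170/9) ≈ 4.3461


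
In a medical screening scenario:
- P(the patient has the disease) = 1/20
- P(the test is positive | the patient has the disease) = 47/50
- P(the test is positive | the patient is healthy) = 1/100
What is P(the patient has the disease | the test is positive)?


Using Bayes' theorem:
P(A|B) = P(B|A)·P(A) / P(B)

P(the test is positive) = 47/50 × 1/20 + 1/100 × 19/20
= 47/1000 + 19/2000 = 113/2000

P(the patient has the disease|the test is positive) = (47/1000) / (113/2000) = 94/113

P(the patient has the disease|the test is positive) = 94/113 ≈ 83.19%


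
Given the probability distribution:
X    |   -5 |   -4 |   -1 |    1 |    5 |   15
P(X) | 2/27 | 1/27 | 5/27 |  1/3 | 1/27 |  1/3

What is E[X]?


E[X] = Σ x·P(X=x)
= (-5)×(2/27) + (-4)×(1/27) + (-1)×(5/27) + (1)×(1/3) + (5)×(1/27) + (15)×(1/3)
= 130/27

E[X] = 130/27


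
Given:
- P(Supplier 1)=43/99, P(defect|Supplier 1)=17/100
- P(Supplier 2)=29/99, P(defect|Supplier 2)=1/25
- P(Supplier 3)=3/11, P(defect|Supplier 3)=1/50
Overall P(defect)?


P(B) = Σ P(B|Aᵢ)×P(Aᵢ)
  17/100×43/99 = 731/9900
  1/25×29/99 = 29/2475
  1/50×3/11 = 3/550
Sum = 901/9900

P(defect) = 901/9900 ≈ 9.10%


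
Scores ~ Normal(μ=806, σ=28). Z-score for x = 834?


z = (x - μ)/σ = (834 - 806)/28 = 1.0

z = 1.0


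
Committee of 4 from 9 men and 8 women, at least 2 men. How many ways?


Count by #men:
  2M,2W: C(9,2)×C(8,2)=1008
  3M,1W: C(9,3)×C(8,1)=672
  4M,0W: C(9,4)×C(8,0)=126
Total = 1806

1806


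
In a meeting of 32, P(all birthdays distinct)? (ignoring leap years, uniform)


P(all different) = Π(365-i)/365 for i=0..31
= (365/365)×(364/365)×...×(334/365)
= 0.246652

P ≈ 0.2467 ≈ 24.67%


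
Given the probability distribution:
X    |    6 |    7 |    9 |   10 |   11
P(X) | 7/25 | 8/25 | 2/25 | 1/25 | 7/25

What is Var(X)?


E[X] = 203/25
E[X²] = 1753/25
Var(X) = E[X²] - (E[X])² = 1753/25 - 41209/625 = 2616/625

Var(X) = 2616/625 ≈ 4.1856


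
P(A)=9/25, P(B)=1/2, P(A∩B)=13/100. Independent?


P(A)×P(B) = 9/50
P(A∩B) = 13/100
Not equal → NOT independent

No, not independent


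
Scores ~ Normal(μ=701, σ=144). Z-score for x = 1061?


z = (x - μ)/σ = (1061 - 701)/144 = 2.5

z = 2.5


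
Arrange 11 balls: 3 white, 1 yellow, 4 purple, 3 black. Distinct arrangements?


11!/(3!×1!×4!×3!) = 46200

46200


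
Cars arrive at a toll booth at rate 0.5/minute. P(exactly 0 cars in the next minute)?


Poisson(λ=0.5): P(X=0) = e^(-λ)×λ^k/k!
= e^(-0.5) × 0.5^0 / 0!
≈ 0.6065306597 × 1 / 1 ≈ 0.606531

P(X=0) ≈ 0.606531 ≈ 60.65%


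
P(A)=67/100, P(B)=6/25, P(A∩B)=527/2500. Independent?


P(A)×P(B) = 201/1250
P(A∩B) = 527/2500
Not equal → NOT independent

No, not independent


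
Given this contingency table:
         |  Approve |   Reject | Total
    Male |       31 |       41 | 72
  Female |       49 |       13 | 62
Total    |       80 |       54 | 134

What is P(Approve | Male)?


P(Approve | Male) = 31/(31+41) = 31/72

P(Approve|Male) = 31/72 ≈ 43.06%


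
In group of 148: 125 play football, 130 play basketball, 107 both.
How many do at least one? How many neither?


|A∪B| = 125+130-107 = 148
Neither = 148-148 = 0

At least one: 148; Neither: 0


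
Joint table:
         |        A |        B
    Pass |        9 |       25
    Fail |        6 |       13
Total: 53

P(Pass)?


P(Pass) = (9+25)/53 = 34/53

P(Pass) = 34/53 ≈ 64.15%


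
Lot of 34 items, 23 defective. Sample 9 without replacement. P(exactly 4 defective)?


Hypergeometric: C(23,4)×C(11,5)/C(34,9)
= 8855×462/52451256 = 61985/794716

P(X=4) = 61985/794716 ≈ 7.80%


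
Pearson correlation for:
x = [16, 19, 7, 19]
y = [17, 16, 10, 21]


n=4, Σx=61, Σy=64, Σxy=1045, Σx²=1027, Σy²=1086
r = (4×1045 - 61×64)/√((4×1027 - 61²)(4×1086 - 64²))
= 276/√(387×248) = 276/√95976 ≈ 276/309.7999 ≈ 0.8909

r ≈ 0.8909


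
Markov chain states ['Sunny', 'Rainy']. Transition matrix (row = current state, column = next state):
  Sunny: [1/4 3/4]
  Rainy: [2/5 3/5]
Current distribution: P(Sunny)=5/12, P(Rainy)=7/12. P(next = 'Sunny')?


P(next=Sunny) = Σᵢ P(now=i)×P(i→Sunny)
= 5/12×1/4 + 7/12×2/5
= 5/48 + 7/30 = 27/80

P = 27/80 ≈ 0.3375


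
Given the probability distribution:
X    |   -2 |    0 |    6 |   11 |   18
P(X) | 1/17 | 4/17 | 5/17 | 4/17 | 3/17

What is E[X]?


E[X] = Σ x·P(X=x)
= (-2)×(1/17) + (0)×(4/17) + (6)×(5/17) + (11)×(4/17) + (18)×(3/17)
= 126/17

E[X] = 126/17


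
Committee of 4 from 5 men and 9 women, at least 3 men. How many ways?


Count by #men:
  3M,1W: C(5,3)×C(9,1)=90
  4M,0W: C(5,4)×C(9,0)=5
Total = 95

95


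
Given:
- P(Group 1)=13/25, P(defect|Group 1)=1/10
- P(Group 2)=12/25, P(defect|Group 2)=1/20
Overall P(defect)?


P(B) = Σ P(B|Aᵢ)×P(Aᵢ)
  1/10×13/25 = 13/250
  1/20×12/25 = 3/125
Sum = 19/250

P(defect) = 19/250 ≈ 7.60%


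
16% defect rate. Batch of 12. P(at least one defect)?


P(all good) = (21/25)^12 = 7355827511386641/59604644775390625
P(≥1 defect) = 52248817264003984/59604644775390625

P = 52248817264003984/59604644775390625 ≈ 87.66%


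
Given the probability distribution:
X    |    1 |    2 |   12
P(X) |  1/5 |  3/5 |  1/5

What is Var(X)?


E[X] = 19/5
E[X²] = 157/5
Var(X) = E[X²] - (E[X])² = 157/5 - 361/25 = 424/25

Var(X) = 424/25 ≈ 16.9600


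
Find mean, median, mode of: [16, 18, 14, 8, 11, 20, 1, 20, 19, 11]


Sorted: [1, 8, 11, 11, 14, 16, 18, 19, 20, 20]
Mean = 138/10 = 69/5
Median = 15
Freq: {16: 1, 18: 1, 14: 1, 8: 1, 11: 2, 20: 2, 1: 1, 19: 1}
Mode: [11, 20]

Mean=69/5, Median=15, Mode=[11, 20]


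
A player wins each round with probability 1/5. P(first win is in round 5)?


Geometric: P(X=5) = (1-p)^(k-1)×p = (4/5)^4×1/5 = 256/3125

P(X=5) = 256/3125 ≈ 8.19%


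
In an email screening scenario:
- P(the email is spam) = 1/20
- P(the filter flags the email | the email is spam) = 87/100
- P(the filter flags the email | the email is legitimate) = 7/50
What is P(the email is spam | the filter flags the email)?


Using Bayes' theorem:
P(A|B) = P(B|A)·P(A) / P(B)

P(the filter flags the email) = 87/100 × 1/20 + 7/50 × 19/20
= 87/2000 + 133/1000 = 353/2000

P(the email is spam|the filter flags the email) = (87/2000) / (353/2000) = 87/353

P(the email is spam|the filter flags the email) = 87/353 ≈ 24.65%


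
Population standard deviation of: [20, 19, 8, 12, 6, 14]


Mean = 79/6
  (20-79/6)²=1681/36
  (19-79/6)²=1225/36
  (8-79/6)²=961/36
  (12-79/6)²=49/36
  (6-79/6)²=1849/36
  (14-79/6)²=25/36
Σ(x-μ)² = 965/6
σ² = (965/6)/6 = 965/36

σ = √(965/36) ≈ 5.1774


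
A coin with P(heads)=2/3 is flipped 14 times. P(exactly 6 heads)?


Binomial: P(X=6) = C(14,6)×p^6×(1-p)^8
= 3003 × 64/729 × 1/6561 = 64064/1594323

P(X=6) = 64064/1594323 ≈ 4.02%


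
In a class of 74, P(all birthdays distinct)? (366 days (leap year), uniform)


P(all different) = Π(366-i)/366 for i=0..73
= (366/366)×(365/366)×...×(293/366)
= 0.000360

P ≈ 0.0004 ≈ 0.04%


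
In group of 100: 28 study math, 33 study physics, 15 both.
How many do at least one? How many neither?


|A∪B| = 28+33-15 = 46
Neither = 100-46 = 54

At least one: 46; Neither: 54


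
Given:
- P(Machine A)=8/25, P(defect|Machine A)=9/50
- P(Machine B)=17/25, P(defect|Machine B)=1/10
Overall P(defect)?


P(B) = Σ P(B|Aᵢ)×P(Aᵢ)
  9/50×8/25 = 36/625
  1/10×17/25 = 17/250
Sum = 157/1250

P(defect) = 157/1250 ≈ 12.56%


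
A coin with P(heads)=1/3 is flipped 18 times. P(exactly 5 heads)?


Binomial: P(X=5) = C(18,5)×p^5×(1-p)^13
= 8568 × 1/243 × 8192/1594323 = 7798784/43046721

P(X=5) = 7798784/43046721 ≈ 18.12%


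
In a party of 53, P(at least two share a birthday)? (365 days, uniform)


P(all different) = Π(365-i)/365 for i=0..52
= 0.018862
P(match) = 1 - 0.018862 = 0.981138

P ≈ 0.9811 ≈ 98.11%


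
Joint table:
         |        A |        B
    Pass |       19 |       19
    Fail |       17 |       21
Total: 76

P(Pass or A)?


P(Pass∨A) = P(Pass) + P(A) - P(Pass∧A)
= (38 + 36 - 19)/76 = 55/76

P = 55/76 ≈ 72.37%


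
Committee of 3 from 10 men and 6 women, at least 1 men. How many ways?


Count by #men:
  1M,2W: C(10,1)×C(6,2)=150
  2M,1W: C(10,2)×C(6,1)=270
  3M,0W: C(10,3)×C(6,0)=120
Total = 540

540


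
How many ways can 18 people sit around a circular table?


Circular arrangements of 18 distinct objects: fix one position to break rotational symmetry.
(n-1)! = 17! = 355687428096000

355687428096000


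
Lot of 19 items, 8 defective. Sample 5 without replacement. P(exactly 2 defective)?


Hypergeometric: C(8,2)×C(11,3)/C(19,5)
= 28×165/11628 = 385/969

P(X=2) = 385/969 ≈ 39.73%


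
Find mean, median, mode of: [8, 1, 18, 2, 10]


Sorted: [1, 2, 8, 10, 18]
Mean = 39/5
Median = 8
Freq: {8: 1, 1: 1, 18: 1, 2: 1, 10: 1}
Mode: No mode

Mean=39/5, Median=8, Mode=No mode


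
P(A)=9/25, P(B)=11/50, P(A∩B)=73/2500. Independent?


P(A)×P(B) = 99/1250
P(A∩B) = 73/2500
Not equal → NOT independent

No, not independent


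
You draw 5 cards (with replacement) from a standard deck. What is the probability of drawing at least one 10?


P(not a 10) = 48/52 = 12/13
P(none in 5 draws) = (12/13)^5 = 248832/371293
P(≥1 10) = 1 - 248832/371293 = 122461/371293

P = 122461/371293 ≈ 32.98%


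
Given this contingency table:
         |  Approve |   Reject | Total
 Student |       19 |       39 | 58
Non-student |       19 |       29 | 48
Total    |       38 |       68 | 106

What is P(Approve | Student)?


P(Approve | Student) = 19/(19+39) = 19/58

P(Approve|Student) = 19/58 ≈ 32.76%


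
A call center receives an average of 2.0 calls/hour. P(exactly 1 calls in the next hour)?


Poisson(λ=2.0): P(X=1) = e^(-λ)×λ^k/k!
= e^(-2.0) × 2.0^1 / 1!
≈ 0.1353352832 × 2 / 1 ≈ 0.270671

P(X=1) ≈ 0.270671 ≈ 27.07%


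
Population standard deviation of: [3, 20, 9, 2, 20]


Mean = 54/5
  (3-54/5)²=1521/25
  (20-54/5)²=2116/25
  (9-54/5)²=81/25
  (2-54/5)²=1936/25
  (20-54/5)²=2116/25
Σ(x-μ)² = 1554/5
σ² = (1554/5)/5 = 1554/25

σ = √(1554/25) ≈ 7.8842


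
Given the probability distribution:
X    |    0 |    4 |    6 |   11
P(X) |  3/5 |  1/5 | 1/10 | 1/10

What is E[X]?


E[X] = Σ x·P(X=x)
= (0)×(3/5) + (4)×(1/5) + (6)×(1/10) + (11)×(1/10)
= 5/2

E[X] = 5/2


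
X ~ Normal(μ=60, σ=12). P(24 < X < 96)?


z₁=(24-60)/12=-3.0, z₂=(96-60)/12=3.0
P = Φ(3.0) - Φ(-3.0) = 0.998650 - 0.001350 = 0.997300 ≈ 0.9973

P(24 < X < 96) ≈ 0.9973


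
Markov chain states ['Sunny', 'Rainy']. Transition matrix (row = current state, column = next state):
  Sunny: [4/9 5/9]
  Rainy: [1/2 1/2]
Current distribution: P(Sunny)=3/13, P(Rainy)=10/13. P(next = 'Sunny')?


P(next=Sunny) = Σᵢ P(now=i)×P(i→Sunny)
= 3/13×4/9 + 10/13×1/2
= 4/39 + 5/13 = 19/39

P = 19/39 ≈ 0.4872


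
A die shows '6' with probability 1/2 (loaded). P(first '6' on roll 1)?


Geometric: P(X=1) = (1-p)^(k-1)×p = (1/2)^0×1/2 = 1/2

P(X=1) = 1/2 ≈ 50.00%


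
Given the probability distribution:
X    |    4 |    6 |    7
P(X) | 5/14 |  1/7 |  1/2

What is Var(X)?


E[X] = 81/14
E[X²] = 495/14
Var(X) = E[X²] - (E[X])² = 495/14 - 6561/196 = 369/196

Var(X) = 369/196 ≈ 1.8827


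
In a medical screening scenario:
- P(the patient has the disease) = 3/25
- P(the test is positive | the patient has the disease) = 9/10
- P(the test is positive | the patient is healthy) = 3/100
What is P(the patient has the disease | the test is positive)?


Using Bayes' theorem:
P(A|B) = P(B|A)·P(A) / P(B)

P(the test is positive) = 9/10 × 3/25 + 3/100 × 22/25
= 27/250 + 33/1250 = 84/625

P(the patient has the disease|the test is positive) = (27/250) / (84/625) = 45/56

P(the patient has the disease|the test is positive) = 45/56 ≈ 80.36%


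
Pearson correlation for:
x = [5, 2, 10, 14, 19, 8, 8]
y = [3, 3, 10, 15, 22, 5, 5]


n=7, Σx=66, Σy=63, Σxy=829, Σx²=814, Σy²=877
r = (7×829 - 66×63)/√((7×814 - 66²)(7×877 - 63²))
= 1645/√(1342×2170) = 1645/√2912140 ≈ 1645/1706.4993 ≈ 0.9640

r ≈ 0.9640


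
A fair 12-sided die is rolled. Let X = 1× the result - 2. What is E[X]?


E[die] = (1+12)/2 = 13/2
E[X] = 1×13/2 - 2 = 9/2

E[X] = 9/2


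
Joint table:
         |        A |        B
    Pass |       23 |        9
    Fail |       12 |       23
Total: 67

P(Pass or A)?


P(Pass∨A) = P(Pass) + P(A) - P(Pass∧A)
= (32 + 35 - 23)/67 = 44/67

P = 44/67 ≈ 65.67%


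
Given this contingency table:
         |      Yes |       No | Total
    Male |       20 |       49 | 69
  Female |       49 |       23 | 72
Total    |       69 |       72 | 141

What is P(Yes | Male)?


P(Yes | Male) = 20/(20+49) = 20/69

P(Yes|Male) = 20/69 ≈ 28.99%


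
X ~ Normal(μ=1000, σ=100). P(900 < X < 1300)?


z₁=(900-1000)/100=-1.0, z₂=(1300-1000)/100=3.0
P = Φ(3.0) - Φ(-1.0) = 0.998650 - 0.158655 = 0.839995 ≈ 0.8400

P(900 < X < 1300) ≈ 0.8400


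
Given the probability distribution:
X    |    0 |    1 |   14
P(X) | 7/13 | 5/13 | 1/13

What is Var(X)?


E[X] = 19/13
E[X²] = 201/13
Var(X) = E[X²] - (E[X])² = 201/13 - 361/169 = 2252/169

Var(X) = 2252/169 ≈ 13.3254


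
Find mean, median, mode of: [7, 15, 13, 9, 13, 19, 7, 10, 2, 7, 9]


Sorted: [2, 7, 7, 7, 9, 9, 10, 13, 13, 15, 19]
Mean = 111/11
Median = 9
Freq: {7: 3, 15: 1, 13: 2, 9: 2, 19: 1, 10: 1, 2: 1}
Mode: [7]

Mean=111/11, Median=9, Mode=7


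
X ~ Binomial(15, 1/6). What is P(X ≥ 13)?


P(X ≥ 13) = Σ P(X=i) for i=13..15
P(X=13) = 875/156728328192
P(X=14) = 25/156728328192
P(X=15) = 1/470184984576
Sum = 2701/470184984576

P(X ≥ 13) = 2701/470184984576 ≈ 0.00%


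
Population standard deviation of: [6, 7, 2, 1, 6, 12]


Mean = 34/6 = 17/3
  (6-17/3)²=1/9
  (7-17/3)²=16/9
  (2-17/3)²=121/9
  (1-17/3)²=196/9
  (6-17/3)²=1/9
  (12-17/3)²=361/9
Σ(x-μ)² = 232/3
σ² = (232/3)/6 = 116/9

σ = √(116/9) ≈ 3.5901


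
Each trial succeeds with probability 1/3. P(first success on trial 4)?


Geometric: P(X=4) = (1-p)^(k-1)×p = (2/3)^3×1/3 = 8/81

P(X=4) = 8/81 ≈ 9.88%


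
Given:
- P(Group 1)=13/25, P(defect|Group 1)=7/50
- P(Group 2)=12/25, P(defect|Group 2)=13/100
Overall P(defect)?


P(B) = Σ P(B|Aᵢ)×P(Aᵢ)
  7/50×13/25 = 91/1250
  13/100×12/25 = 39/625
Sum = 169/1250

P(defect) = 169/1250 ≈ 13.52%


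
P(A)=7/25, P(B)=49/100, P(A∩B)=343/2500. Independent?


P(A)×P(B) = 343/2500
P(A∩B) = 343/2500
Equal ✓ → Independent

Yes, independent


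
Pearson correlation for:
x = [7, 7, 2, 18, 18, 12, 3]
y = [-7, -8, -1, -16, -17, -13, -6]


n=7, Σx=67, Σy=-68, Σxy=-875, Σx²=903, Σy²=864
r = (7×(-875) - 67×(-68))/√((7×903 - 67²)(7×864 - (-68)²))
= -1569/√(1832×1424) = -1569/√2608768 ≈ -1569/1615.1681 ≈ -0.9714

r ≈ -0.9714


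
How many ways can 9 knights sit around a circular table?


Circular arrangements of 9 distinct objects: fix one position to break rotational symmetry.
(n-1)! = 8! = 40320

40320


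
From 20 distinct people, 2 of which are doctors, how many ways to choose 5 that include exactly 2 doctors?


Choose 2 of the 2 doctors and 3 of the other 18 people:
C(2,2)×C(18,3) = 1×816 = 816

816


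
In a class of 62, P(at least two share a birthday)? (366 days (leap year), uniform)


P(all different) = Π(366-i)/366 for i=0..61
= 0.004156
P(match) = 1 - 0.004156 = 0.995844

P ≈ 0.9958 ≈ 99.58%
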